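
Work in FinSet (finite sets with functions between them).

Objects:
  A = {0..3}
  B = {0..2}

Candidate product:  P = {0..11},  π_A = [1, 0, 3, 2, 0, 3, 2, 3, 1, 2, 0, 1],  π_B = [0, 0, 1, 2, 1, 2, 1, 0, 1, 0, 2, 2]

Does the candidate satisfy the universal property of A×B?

Answer: VALID PRODUCT

Derivation:
|A|·|B| = 4·3 = 12;  |P| = 12
Check the pairing map k ↦ (π_A(k), π_B(k)):
  0 -> (1,0)
  1 -> (0,0)
  2 -> (3,1)
  3 -> (2,2)
  4 -> (0,1)
  5 -> (3,2)
  6 -> (2,1)
  7 -> (3,0)
  8 -> (1,1)
  9 -> (2,0)
  10 -> (0,2)
  11 -> (1,2)
distinct pairs in image: 12 / 12 needed
  → bijection onto A×B; projections well-typed.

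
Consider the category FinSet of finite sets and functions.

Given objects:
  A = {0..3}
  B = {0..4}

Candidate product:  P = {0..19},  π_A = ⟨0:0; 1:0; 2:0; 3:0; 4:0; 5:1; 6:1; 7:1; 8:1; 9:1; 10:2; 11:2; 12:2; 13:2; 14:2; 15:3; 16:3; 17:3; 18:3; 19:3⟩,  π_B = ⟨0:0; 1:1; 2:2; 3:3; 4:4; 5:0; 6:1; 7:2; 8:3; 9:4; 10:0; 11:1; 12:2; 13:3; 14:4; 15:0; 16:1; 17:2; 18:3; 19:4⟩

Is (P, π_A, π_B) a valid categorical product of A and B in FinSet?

Answer: VALID PRODUCT

Work:
|A|·|B| = 4·5 = 20;  |P| = 20
Check the pairing map k ↦ (π_A(k), π_B(k)):
  0 : (0,0)
  1 : (0,1)
  2 : (0,2)
  3 : (0,3)
  4 : (0,4)
  5 : (1,0)
  6 : (1,1)
  7 : (1,2)
  8 : (1,3)
  9 : (1,4)
  10 : (2,0)
  11 : (2,1)
  12 : (2,2)
  13 : (2,3)
  14 : (2,4)
  15 : (3,0)
  16 : (3,1)
  17 : (3,2)
  18 : (3,3)
  19 : (3,4)
distinct pairs in image: 20 / 20 needed
  → bijection onto A×B; projections well-typed.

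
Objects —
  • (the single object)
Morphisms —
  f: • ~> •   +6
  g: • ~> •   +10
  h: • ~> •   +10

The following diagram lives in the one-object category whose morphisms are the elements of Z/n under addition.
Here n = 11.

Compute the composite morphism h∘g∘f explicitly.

  0 +6≡6 +10≡5 +10≡4  (mod 11)
composite: +4

Answer: +4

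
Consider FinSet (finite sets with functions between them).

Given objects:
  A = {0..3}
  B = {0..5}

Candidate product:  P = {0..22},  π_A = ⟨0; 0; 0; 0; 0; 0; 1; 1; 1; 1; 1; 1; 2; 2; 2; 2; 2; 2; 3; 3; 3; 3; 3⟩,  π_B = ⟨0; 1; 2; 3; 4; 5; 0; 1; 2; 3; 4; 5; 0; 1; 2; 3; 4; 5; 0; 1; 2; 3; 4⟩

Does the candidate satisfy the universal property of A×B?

|A|·|B| = 4·6 = 24;  |P| = 23
  → cardinalities differ; no bijection possible.

Answer: NOT A VALID PRODUCT — |P|=23 ≠ |A|·|B|=24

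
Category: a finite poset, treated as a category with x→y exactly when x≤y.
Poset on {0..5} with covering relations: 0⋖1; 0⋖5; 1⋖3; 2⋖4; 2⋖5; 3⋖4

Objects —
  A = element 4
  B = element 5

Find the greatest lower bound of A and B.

{x : x<=A ∧ x<=B} = {0,2}  (A=4, B=5)
  maximal lower bounds 0 and 2 are incomparable: neither 0<=2 nor 2<=0
→ no greatest lower bound exists

Answer: NO MEET EXISTS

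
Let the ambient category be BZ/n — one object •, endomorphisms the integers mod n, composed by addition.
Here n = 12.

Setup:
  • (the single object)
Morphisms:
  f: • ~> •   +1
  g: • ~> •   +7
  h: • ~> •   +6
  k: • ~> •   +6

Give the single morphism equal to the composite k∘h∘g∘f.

  0 +1≡1 +7≡8 +6≡2 +6≡8  (mod 12)
⟦path⟧: +8

Answer: +8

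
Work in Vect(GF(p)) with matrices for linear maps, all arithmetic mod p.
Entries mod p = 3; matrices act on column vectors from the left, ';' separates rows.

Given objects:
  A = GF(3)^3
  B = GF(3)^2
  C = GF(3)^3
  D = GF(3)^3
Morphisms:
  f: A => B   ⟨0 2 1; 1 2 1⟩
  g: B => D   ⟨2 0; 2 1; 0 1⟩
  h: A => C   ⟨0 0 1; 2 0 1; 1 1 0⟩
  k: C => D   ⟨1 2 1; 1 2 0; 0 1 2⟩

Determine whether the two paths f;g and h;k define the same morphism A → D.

Path 1 = f;g:
  e0=[1,0,0] f=>[0,1] g=>[0,1,1]
  e1=[0,1,0] f=>[2,2] g=>[1,0,2]
  e2=[0,0,1] f=>[1,1] g=>[2,0,1]
  composite₁ = ⟨0 1 2; 1 0 0; 1 2 1⟩
Path 2 = h;k:
  e0=[1,0,0] h=>[0,2,1] k=>[2,1,1]
  e1=[0,1,0] h=>[0,0,1] k=>[1,0,2]
  e2=[0,0,1] h=>[1,1,0] k=>[0,0,1]
  composite₂ = ⟨2 1 0; 1 0 0; 1 2 1⟩
Equal? distinct morphisms ✗

Answer: DOES NOT COMMUTE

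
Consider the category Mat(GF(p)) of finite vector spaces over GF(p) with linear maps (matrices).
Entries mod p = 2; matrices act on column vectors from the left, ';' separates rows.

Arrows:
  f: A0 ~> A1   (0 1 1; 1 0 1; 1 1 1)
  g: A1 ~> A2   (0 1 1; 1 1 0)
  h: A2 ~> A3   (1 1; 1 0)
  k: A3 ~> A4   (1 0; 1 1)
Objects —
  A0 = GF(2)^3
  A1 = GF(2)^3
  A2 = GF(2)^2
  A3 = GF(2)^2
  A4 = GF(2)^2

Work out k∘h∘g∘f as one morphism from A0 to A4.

  e0=[1,0,0] f~>[0,1,1] g~>[0,1] h~>[1,0] k~>[1,1]
  e1=[0,1,0] f~>[1,0,1] g~>[1,1] h~>[0,1] k~>[0,1]
  e2=[0,0,1] f~>[1,1,1] g~>[0,0] h~>[0,0] k~>[0,0]
composite: (1 0 0; 1 1 0)

Answer: (1 0 0; 1 1 0)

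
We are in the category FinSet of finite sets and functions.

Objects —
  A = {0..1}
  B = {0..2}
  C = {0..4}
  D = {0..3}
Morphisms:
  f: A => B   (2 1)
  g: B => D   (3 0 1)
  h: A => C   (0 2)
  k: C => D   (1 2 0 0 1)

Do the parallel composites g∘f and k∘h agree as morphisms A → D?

Along f;g (path 1):
  0 f=>2 g=>1
  1 f=>1 g=>0
  ⟦path⟧₁ = (1 0)
Along h;k (path 2):
  0 h=>0 k=>1
  1 h=>2 k=>0
  ⟦path⟧₂ = (1 0)
Equal? equal; square commutes

Answer: COMMUTES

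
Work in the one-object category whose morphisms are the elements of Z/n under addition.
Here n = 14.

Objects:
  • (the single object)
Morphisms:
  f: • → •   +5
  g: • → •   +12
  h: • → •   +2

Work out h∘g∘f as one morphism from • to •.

Answer: +5

Work:
  0 +5≡5 +12≡3 +2≡5  (mod 14)
⟦path⟧: +5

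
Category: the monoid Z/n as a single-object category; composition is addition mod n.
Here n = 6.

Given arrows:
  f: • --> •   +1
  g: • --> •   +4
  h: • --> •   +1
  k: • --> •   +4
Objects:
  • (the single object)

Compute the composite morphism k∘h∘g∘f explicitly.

  0 +1≡1 +4≡5 +1≡0 +4≡4  (mod 6)
composite: +4

Answer: +4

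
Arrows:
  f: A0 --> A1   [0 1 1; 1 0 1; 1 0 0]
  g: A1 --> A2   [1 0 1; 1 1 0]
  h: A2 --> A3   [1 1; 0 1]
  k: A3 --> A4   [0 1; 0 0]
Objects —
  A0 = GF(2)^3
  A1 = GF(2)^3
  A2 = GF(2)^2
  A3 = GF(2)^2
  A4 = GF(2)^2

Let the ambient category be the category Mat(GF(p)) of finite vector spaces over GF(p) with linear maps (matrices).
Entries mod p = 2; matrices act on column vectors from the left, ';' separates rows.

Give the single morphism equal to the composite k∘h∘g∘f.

  e0=⟨1,0,0⟩ f-->⟨0,1,1⟩ g-->⟨1,1⟩ h-->⟨0,1⟩ k-->⟨1,0⟩
  e1=⟨0,1,0⟩ f-->⟨1,0,0⟩ g-->⟨1,1⟩ h-->⟨0,1⟩ k-->⟨1,0⟩
  e2=⟨0,0,1⟩ f-->⟨1,1,0⟩ g-->⟨1,0⟩ h-->⟨1,0⟩ k-->⟨0,0⟩
composite: [1 1 0; 0 0 0]

Answer: [1 1 0; 0 0 0]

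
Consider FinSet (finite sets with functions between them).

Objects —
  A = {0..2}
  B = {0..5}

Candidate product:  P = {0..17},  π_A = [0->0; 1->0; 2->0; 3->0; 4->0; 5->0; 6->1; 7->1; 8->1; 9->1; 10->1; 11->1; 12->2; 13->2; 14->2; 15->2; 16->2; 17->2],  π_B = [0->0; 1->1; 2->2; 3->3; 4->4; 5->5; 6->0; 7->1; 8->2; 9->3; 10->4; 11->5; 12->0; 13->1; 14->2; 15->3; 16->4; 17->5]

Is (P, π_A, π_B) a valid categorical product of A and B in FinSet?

|A|·|B| = 3·6 = 18;  |P| = 18
Check the pairing map k ↦ (π_A(k), π_B(k)):
  0 -> (0,0)
  1 -> (0,1)
  2 -> (0,2)
  3 -> (0,3)
  4 -> (0,4)
  5 -> (0,5)
  6 -> (1,0)
  7 -> (1,1)
  8 -> (1,2)
  9 -> (1,3)
  10 -> (1,4)
  11 -> (1,5)
  12 -> (2,0)
  13 -> (2,1)
  14 -> (2,2)
  15 -> (2,3)
  16 -> (2,4)
  17 -> (2,5)
distinct pairs in image: 18 / 18 needed
  → bijection onto A×B; projections well-typed.

Answer: VALID PRODUCT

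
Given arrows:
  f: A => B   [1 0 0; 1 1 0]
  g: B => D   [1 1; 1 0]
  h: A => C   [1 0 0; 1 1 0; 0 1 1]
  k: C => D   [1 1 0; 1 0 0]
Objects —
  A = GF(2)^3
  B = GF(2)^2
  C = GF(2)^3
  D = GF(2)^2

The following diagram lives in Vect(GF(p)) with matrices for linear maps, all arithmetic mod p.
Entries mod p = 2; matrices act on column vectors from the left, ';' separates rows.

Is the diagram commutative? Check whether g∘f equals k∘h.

Along f;g (path 1):
  e0=[1,0,0] f=>[1,1] g=>[0,1]
  e1=[0,1,0] f=>[0,1] g=>[1,0]
  e2=[0,0,1] f=>[0,0] g=>[0,0]
  composite₁ = [0 1 0; 1 0 0]
Along h;k (path 2):
  e0=[1,0,0] h=>[1,1,0] k=>[0,1]
  e1=[0,1,0] h=>[0,1,1] k=>[1,0]
  e2=[0,0,1] h=>[0,0,1] k=>[0,0]
  composite₂ = [0 1 0; 1 0 0]
Equal? same morphism ✓

Answer: COMMUTES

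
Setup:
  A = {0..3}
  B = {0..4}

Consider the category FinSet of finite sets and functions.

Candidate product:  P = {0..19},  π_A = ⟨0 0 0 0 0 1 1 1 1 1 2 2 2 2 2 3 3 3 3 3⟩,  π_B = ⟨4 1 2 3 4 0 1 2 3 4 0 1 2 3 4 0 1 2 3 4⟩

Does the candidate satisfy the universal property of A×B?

|A|·|B| = 4·5 = 20;  |P| = 20
Check the pairing map k ↦ (π_A(k), π_B(k)):
  0 -> (0,4)
  1 -> (0,1)
  2 -> (0,2)
  3 -> (0,3)
  4 -> (0,4)  ✗ repeats pair of k=0
  5 -> (1,0)
  6 -> (1,1)
  7 -> (1,2)
  8 -> (1,3)
  9 -> (1,4)
  10 -> (2,0)
  11 -> (2,1)
  12 -> (2,2)
  13 -> (2,3)
  14 -> (2,4)
  15 -> (3,0)
  16 -> (3,1)
  17 -> (3,2)
  18 -> (3,3)
  19 -> (3,4)
distinct pairs in image: 19 / 20 needed
  → (0,4) hit at k=0 and k=4

Answer: NOT A VALID PRODUCT — duplicate pair at indices 4,0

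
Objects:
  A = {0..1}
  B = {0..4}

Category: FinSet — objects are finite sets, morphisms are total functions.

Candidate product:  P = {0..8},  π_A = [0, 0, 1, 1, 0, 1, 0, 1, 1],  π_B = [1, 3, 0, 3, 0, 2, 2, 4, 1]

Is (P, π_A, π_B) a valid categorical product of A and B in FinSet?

Answer: NOT A VALID PRODUCT — |P|=9 ≠ |A|·|B|=10

Work:
|A|·|B| = 2·5 = 10;  |P| = 9
  → cardinalities differ; no bijection possible.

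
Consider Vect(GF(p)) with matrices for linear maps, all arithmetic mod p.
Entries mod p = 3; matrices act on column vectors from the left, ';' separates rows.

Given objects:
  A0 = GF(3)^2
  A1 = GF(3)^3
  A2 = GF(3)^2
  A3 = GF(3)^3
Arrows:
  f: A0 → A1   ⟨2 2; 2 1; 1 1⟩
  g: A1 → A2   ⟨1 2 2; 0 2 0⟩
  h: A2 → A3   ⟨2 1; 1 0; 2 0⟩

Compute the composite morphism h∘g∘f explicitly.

Answer: ⟨2 2; 2 0; 1 0⟩

Derivation:
  e0=(1,0) f→(2,2,1) g→(2,1) h→(2,2,1)
  e1=(0,1) f→(2,1,1) g→(0,2) h→(2,0,0)
⟦path⟧: ⟨2 2; 2 0; 1 0⟩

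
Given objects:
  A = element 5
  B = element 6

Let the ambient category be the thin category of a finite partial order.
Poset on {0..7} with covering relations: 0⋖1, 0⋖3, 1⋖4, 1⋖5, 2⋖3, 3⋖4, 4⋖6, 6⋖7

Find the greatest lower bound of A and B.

Answer: A∧B = 1

Trace:
Lower bounds of A=5 and B=6: {0,1}
  0 <= 1
  1 <= 1
glb = 1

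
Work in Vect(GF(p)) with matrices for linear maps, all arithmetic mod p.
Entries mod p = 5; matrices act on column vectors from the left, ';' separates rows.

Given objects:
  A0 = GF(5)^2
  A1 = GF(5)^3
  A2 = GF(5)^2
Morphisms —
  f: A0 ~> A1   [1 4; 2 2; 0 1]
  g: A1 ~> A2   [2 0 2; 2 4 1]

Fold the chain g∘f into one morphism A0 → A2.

Answer: [2 0; 0 2]

Work:
  e0=(1,0) f~>(1,2,0) g~>(2,0)
  e1=(0,1) f~>(4,2,1) g~>(0,2)
result: [2 0; 0 2]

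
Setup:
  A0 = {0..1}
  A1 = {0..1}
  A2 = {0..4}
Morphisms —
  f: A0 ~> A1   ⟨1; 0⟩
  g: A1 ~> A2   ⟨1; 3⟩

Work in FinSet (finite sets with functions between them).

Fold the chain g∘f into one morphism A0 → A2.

  0 f~>1 g~>3
  1 f~>0 g~>1
composite: ⟨3; 1⟩

Answer: ⟨3; 1⟩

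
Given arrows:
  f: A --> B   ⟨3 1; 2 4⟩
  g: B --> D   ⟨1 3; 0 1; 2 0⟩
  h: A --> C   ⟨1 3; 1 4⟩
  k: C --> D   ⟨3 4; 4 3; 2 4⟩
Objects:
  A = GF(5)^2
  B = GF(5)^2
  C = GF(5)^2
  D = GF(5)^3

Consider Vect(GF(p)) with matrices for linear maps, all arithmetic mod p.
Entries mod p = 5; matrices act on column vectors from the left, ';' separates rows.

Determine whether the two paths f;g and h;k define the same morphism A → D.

Answer: DOES NOT COMMUTE

Work:
1) trace f;g:
  e0=[1,0] f-->[3,2] g-->[4,2,1]
  e1=[0,1] f-->[1,4] g-->[3,4,2]
  result₁ = ⟨4 3; 2 4; 1 2⟩
2) trace h;k:
  e0=[1,0] h-->[1,1] k-->[2,2,1]
  e1=[0,1] h-->[3,4] k-->[0,4,2]
  result₂ = ⟨2 0; 2 4; 1 2⟩
Equal? distinct morphisms ✗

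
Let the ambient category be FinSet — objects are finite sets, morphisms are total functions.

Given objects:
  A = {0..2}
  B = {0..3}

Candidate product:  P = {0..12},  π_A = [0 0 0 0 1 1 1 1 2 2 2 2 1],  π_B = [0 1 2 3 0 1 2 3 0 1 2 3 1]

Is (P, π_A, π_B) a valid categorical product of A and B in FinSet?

Answer: NOT A VALID PRODUCT — |P|=13 ≠ |A|·|B|=12

Trace:
|A|·|B| = 3·4 = 12;  |P| = 13
  → cardinalities differ; no bijection possible.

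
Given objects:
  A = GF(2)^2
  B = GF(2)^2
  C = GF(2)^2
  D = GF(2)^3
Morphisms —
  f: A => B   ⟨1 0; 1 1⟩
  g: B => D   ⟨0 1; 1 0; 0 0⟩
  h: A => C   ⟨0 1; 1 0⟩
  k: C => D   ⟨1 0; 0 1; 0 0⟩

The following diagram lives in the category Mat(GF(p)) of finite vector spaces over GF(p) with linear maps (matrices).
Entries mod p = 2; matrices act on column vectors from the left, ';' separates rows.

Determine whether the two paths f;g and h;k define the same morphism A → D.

Path 1 = f;g:
  e0=[1,0] f=>[1,1] g=>[1,1,0]
  e1=[0,1] f=>[0,1] g=>[1,0,0]
  result₁ = ⟨1 1; 1 0; 0 0⟩
Path 2 = h;k:
  e0=[1,0] h=>[0,1] k=>[0,1,0]
  e1=[0,1] h=>[1,0] k=>[1,0,0]
  result₂ = ⟨0 1; 1 0; 0 0⟩
Equal? differ; not commutative

Answer: DOES NOT COMMUTE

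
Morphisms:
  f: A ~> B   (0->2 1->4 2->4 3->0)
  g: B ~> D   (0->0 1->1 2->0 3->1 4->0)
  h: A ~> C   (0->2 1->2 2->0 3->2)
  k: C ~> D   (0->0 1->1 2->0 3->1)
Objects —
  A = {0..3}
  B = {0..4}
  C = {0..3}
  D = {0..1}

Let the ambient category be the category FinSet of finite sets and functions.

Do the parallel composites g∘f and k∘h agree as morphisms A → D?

Answer: COMMUTES

Derivation:
Path 1 = f;g:
  0 f~>2 g~>0
  1 f~>4 g~>0
  2 f~>4 g~>0
  3 f~>0 g~>0
  result₁ = (0->0 1->0 2->0 3->0)
Path 2 = h;k:
  0 h~>2 k~>0
  1 h~>2 k~>0
  2 h~>0 k~>0
  3 h~>2 k~>0
  result₂ = (0->0 1->0 2->0 3->0)
Equal? same morphism ✓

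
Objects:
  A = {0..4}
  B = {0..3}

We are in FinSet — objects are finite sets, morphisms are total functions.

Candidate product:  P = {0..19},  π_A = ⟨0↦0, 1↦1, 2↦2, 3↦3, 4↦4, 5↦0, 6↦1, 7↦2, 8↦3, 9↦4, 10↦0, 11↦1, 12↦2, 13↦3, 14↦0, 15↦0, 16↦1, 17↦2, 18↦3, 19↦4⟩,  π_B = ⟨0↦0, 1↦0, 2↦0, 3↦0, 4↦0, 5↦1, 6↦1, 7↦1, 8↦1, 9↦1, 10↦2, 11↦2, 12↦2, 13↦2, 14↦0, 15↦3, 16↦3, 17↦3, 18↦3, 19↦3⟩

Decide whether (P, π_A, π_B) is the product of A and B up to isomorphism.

|A|·|B| = 5·4 = 20;  |P| = 20
Check the pairing map k ↦ (π_A(k), π_B(k)):
  0 ↦ (0,0)
  1 ↦ (1,0)
  2 ↦ (2,0)
  3 ↦ (3,0)
  4 ↦ (4,0)
  5 ↦ (0,1)
  6 ↦ (1,1)
  7 ↦ (2,1)
  8 ↦ (3,1)
  9 ↦ (4,1)
  10 ↦ (0,2)
  11 ↦ (1,2)
  12 ↦ (2,2)
  13 ↦ (3,2)
  14 ↦ (0,0)  ✗ repeats pair of k=0
  15 ↦ (0,3)
  16 ↦ (1,3)
  17 ↦ (2,3)
  18 ↦ (3,3)
  19 ↦ (4,3)
distinct pairs in image: 19 / 20 needed
  → (0,0) hit at k=0 and k=14

Answer: NOT A VALID PRODUCT — duplicate pair at indices 0,14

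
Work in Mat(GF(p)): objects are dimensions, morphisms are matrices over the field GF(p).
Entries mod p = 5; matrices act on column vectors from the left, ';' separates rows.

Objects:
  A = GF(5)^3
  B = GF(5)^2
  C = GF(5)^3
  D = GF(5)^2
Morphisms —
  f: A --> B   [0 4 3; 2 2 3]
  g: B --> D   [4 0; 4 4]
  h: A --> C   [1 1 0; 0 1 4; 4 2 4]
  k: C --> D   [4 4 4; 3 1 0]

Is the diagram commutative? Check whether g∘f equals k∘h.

Answer: COMMUTES

Trace:
Path 1 = f;g:
  e0=(1,0,0) f-->(0,2) g-->(0,3)
  e1=(0,1,0) f-->(4,2) g-->(1,4)
  e2=(0,0,1) f-->(3,3) g-->(2,4)
  result₁ = [0 1 2; 3 4 4]
Path 2 = h;k:
  e0=(1,0,0) h-->(1,0,4) k-->(0,3)
  e1=(0,1,0) h-->(1,1,2) k-->(1,4)
  e2=(0,0,1) h-->(0,4,4) k-->(2,4)
  result₂ = [0 1 2; 3 4 4]
Equal? equal; square commutes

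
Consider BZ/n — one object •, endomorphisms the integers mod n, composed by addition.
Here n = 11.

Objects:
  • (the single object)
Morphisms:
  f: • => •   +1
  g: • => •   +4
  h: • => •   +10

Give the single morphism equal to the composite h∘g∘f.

  0 +1≡1 +4≡5 +10≡4  (mod 11)
result: +4

Answer: +4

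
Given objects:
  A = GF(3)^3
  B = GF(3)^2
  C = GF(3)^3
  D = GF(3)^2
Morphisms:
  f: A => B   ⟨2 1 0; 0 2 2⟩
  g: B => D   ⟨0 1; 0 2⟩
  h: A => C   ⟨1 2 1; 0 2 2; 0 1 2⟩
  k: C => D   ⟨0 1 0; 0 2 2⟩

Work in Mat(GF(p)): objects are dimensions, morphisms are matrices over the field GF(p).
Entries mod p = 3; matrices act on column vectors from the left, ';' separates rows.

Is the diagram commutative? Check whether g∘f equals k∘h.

Answer: DOES NOT COMMUTE

Work:
Along f;g (path 1):
  e0=[1,0,0] f=>[2,0] g=>[0,0]
  e1=[0,1,0] f=>[1,2] g=>[2,1]
  e2=[0,0,1] f=>[0,2] g=>[2,1]
  ⟦path⟧₁ = ⟨0 2 2; 0 1 1⟩
Along h;k (path 2):
  e0=[1,0,0] h=>[1,0,0] k=>[0,0]
  e1=[0,1,0] h=>[2,2,1] k=>[2,0]
  e2=[0,0,1] h=>[1,2,2] k=>[2,2]
  ⟦path⟧₂ = ⟨0 2 2; 0 0 2⟩
Equal? distinct morphisms ✗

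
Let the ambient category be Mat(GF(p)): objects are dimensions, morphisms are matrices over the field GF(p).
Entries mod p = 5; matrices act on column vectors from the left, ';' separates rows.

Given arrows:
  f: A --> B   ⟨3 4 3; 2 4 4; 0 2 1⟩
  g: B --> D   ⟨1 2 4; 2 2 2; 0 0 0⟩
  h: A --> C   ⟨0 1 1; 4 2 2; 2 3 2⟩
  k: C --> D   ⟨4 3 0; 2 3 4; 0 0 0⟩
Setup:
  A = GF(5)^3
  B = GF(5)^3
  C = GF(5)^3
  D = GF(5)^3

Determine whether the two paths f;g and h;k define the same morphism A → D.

Answer: COMMUTES

Derivation:
Along f;g (path 1):
  e0=[1,0,0] f-->[3,2,0] g-->[2,0,0]
  e1=[0,1,0] f-->[4,4,2] g-->[0,0,0]
  e2=[0,0,1] f-->[3,4,1] g-->[0,1,0]
  composite₁ = ⟨2 0 0; 0 0 1; 0 0 0⟩
Along h;k (path 2):
  e0=[1,0,0] h-->[0,4,2] k-->[2,0,0]
  e1=[0,1,0] h-->[1,2,3] k-->[0,0,0]
  e2=[0,0,1] h-->[1,2,2] k-->[0,1,0]
  composite₂ = ⟨2 0 0; 0 0 1; 0 0 0⟩
Equal? same morphism ✓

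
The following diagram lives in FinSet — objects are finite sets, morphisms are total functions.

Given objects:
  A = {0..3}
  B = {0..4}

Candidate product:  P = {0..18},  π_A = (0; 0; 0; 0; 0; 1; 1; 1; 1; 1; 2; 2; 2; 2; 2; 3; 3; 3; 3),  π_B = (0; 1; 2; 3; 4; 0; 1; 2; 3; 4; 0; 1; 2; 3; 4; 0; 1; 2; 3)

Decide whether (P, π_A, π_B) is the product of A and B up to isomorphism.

|A|·|B| = 4·5 = 20;  |P| = 19
  → cardinalities differ; no bijection possible.

Answer: NOT A VALID PRODUCT — |P|=19 ≠ |A|·|B|=20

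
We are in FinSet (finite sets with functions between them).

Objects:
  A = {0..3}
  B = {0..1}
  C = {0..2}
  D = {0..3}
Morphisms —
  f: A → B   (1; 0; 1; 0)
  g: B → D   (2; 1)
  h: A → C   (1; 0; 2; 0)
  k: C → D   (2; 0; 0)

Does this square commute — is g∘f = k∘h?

Answer: DOES NOT COMMUTE

Work:
1) trace f;g:
  0 f→1 g→1
  1 f→0 g→2
  2 f→1 g→1
  3 f→0 g→2
  ⟦path⟧₁ = (1; 2; 1; 2)
2) trace h;k:
  0 h→1 k→0
  1 h→0 k→2
  2 h→2 k→0
  3 h→0 k→2
  ⟦path⟧₂ = (0; 2; 0; 2)
Equal? distinct morphisms ✗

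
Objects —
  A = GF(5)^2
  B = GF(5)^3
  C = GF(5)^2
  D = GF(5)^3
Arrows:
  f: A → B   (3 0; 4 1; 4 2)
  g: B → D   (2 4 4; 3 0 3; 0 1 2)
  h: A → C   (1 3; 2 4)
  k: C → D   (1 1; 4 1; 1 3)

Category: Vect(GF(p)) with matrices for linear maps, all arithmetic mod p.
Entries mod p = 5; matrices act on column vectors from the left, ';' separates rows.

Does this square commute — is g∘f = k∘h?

Path 1 = f;g:
  e0=⟨1,0⟩ f→⟨3,4,4⟩ g→⟨3,1,2⟩
  e1=⟨0,1⟩ f→⟨0,1,2⟩ g→⟨2,1,0⟩
  result₁ = (3 2; 1 1; 2 0)
Path 2 = h;k:
  e0=⟨1,0⟩ h→⟨1,2⟩ k→⟨3,1,2⟩
  e1=⟨0,1⟩ h→⟨3,4⟩ k→⟨2,1,0⟩
  result₂ = (3 2; 1 1; 2 0)
Equal? equal; square commutes

Answer: COMMUTES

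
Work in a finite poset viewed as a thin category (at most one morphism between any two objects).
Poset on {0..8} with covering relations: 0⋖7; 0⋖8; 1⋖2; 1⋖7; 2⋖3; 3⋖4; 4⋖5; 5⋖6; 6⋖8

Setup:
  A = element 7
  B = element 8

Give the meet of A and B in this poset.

Answer: NO MEET EXISTS

Trace:
Common predecessors of 7,8: {0,1}
  maximal lower bounds 0 and 1 are incomparable: neither 0⊑1 nor 1⊑0
→ no greatest lower bound exists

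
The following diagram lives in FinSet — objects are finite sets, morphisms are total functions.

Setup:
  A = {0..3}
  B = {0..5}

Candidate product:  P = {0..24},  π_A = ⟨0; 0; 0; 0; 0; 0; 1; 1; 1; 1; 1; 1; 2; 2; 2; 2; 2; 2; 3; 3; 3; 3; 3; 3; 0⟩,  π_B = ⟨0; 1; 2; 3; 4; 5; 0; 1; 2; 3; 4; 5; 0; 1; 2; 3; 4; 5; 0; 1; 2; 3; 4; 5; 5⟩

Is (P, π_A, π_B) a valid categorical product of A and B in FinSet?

|A|·|B| = 4·6 = 24;  |P| = 25
  → cardinalities differ; no bijection possible.

Answer: NOT A VALID PRODUCT — |P|=25 ≠ |A|·|B|=24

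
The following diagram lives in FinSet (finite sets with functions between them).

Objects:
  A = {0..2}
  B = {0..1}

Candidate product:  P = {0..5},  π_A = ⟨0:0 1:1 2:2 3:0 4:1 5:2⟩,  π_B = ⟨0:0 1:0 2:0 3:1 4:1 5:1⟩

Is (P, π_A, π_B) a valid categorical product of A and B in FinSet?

Answer: VALID PRODUCT

Derivation:
|A|·|B| = 3·2 = 6;  |P| = 6
Check the pairing map k ↦ (π_A(k), π_B(k)):
  0 : (0,0)
  1 : (1,0)
  2 : (2,0)
  3 : (0,1)
  4 : (1,1)
  5 : (2,1)
distinct pairs in image: 6 / 6 needed
  → bijection onto A×B; projections well-typed.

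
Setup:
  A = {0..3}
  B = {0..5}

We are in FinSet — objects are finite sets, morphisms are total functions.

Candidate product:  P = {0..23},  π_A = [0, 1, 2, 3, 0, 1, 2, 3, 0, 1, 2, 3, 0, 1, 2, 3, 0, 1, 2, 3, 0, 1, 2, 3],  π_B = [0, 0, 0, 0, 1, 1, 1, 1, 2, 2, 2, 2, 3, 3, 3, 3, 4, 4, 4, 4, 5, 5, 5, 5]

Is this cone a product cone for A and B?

|A|·|B| = 4·6 = 24;  |P| = 24
Check the pairing map k ↦ (π_A(k), π_B(k)):
  0 ↦ (0,0)
  1 ↦ (1,0)
  2 ↦ (2,0)
  3 ↦ (3,0)
  4 ↦ (0,1)
  5 ↦ (1,1)
  6 ↦ (2,1)
  7 ↦ (3,1)
  8 ↦ (0,2)
  9 ↦ (1,2)
  10 ↦ (2,2)
  11 ↦ (3,2)
  12 ↦ (0,3)
  13 ↦ (1,3)
  14 ↦ (2,3)
  15 ↦ (3,3)
  16 ↦ (0,4)
  17 ↦ (1,4)
  18 ↦ (2,4)
  19 ↦ (3,4)
  20 ↦ (0,5)
  21 ↦ (1,5)
  22 ↦ (2,5)
  23 ↦ (3,5)
distinct pairs in image: 24 / 24 needed
  → bijection onto A×B; projections well-typed.

Answer: VALID PRODUCT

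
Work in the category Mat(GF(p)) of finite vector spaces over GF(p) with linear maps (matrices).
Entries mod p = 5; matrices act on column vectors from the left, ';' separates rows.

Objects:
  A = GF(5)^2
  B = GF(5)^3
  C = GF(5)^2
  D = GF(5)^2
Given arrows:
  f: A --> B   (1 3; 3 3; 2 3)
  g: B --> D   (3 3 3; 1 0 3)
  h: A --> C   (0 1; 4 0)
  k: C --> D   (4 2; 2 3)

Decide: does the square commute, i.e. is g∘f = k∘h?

Answer: DOES NOT COMMUTE

Work:
Path 1 = f;g:
  e0=[1,0] f-->[1,3,2] g-->[3,2]
  e1=[0,1] f-->[3,3,3] g-->[2,2]
  composite₁ = (3 2; 2 2)
Path 2 = h;k:
  e0=[1,0] h-->[0,4] k-->[3,2]
  e1=[0,1] h-->[1,0] k-->[4,2]
  composite₂ = (3 4; 2 2)
Equal? NO — does not commute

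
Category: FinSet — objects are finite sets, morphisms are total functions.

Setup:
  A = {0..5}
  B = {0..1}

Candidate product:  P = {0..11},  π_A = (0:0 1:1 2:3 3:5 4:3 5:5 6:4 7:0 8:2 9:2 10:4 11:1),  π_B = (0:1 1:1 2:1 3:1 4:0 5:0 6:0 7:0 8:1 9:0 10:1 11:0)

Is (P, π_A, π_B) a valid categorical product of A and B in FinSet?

Answer: VALID PRODUCT

Trace:
|A|·|B| = 6·2 = 12;  |P| = 12
Check the pairing map k ↦ (π_A(k), π_B(k)):
  0 : (0,1)
  1 : (1,1)
  2 : (3,1)
  3 : (5,1)
  4 : (3,0)
  5 : (5,0)
  6 : (4,0)
  7 : (0,0)
  8 : (2,1)
  9 : (2,0)
  10 : (4,1)
  11 : (1,0)
distinct pairs in image: 12 / 12 needed
  → bijection onto A×B; projections well-typed.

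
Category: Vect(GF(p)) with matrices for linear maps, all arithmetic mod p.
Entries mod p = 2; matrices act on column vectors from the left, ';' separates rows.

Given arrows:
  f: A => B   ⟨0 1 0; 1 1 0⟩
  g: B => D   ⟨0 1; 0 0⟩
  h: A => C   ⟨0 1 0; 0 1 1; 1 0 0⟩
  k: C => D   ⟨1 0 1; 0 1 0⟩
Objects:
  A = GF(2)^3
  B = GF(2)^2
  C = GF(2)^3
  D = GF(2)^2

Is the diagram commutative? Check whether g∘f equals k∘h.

1) trace f;g:
  e0=(1,0,0) f=>(0,1) g=>(1,0)
  e1=(0,1,0) f=>(1,1) g=>(1,0)
  e2=(0,0,1) f=>(0,0) g=>(0,0)
  ⟦path⟧₁ = ⟨1 1 0; 0 0 0⟩
2) trace h;k:
  e0=(1,0,0) h=>(0,0,1) k=>(1,0)
  e1=(0,1,0) h=>(1,1,0) k=>(1,1)
  e2=(0,0,1) h=>(0,1,0) k=>(0,1)
  ⟦path⟧₂ = ⟨1 1 0; 0 1 1⟩
Equal? differ; not commutative

Answer: DOES NOT COMMUTE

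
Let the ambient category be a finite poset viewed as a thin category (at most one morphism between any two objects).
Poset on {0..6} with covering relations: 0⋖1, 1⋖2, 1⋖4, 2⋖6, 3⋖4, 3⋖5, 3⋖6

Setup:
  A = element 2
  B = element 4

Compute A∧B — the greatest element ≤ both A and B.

Answer: A∧B = 1

Derivation:
Lower bounds of A=2 and B=4: {0,1}
  0 ⊑ 1
  1 ⊑ 1
glb = 1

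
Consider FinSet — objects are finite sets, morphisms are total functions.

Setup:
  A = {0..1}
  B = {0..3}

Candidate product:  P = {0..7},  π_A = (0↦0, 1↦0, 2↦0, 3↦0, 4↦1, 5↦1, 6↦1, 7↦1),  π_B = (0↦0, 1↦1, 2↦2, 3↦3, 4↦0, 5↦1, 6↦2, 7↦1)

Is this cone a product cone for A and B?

Answer: NOT A VALID PRODUCT — duplicate pair at indices 5,7

Trace:
|A|·|B| = 2·4 = 8;  |P| = 8
Check the pairing map k ↦ (π_A(k), π_B(k)):
  0 ↦ (0,0)
  1 ↦ (0,1)
  2 ↦ (0,2)
  3 ↦ (0,3)
  4 ↦ (1,0)
  5 ↦ (1,1)
  6 ↦ (1,2)
  7 ↦ (1,1)  ✗ repeats pair of k=5
distinct pairs in image: 7 / 8 needed
  → (1,1) hit at k=5 and k=7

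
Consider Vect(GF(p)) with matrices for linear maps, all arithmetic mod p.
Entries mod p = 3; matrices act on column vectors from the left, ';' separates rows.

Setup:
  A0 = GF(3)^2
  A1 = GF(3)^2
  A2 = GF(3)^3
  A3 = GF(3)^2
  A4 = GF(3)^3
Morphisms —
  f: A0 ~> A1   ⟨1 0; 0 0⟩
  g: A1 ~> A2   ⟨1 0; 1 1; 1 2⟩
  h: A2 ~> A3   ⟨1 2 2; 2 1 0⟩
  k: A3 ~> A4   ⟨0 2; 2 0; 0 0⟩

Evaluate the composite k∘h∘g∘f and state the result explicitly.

  e0=[1,0] f~>[1,0] g~>[1,1,1] h~>[2,0] k~>[0,1,0]
  e1=[0,1] f~>[0,0] g~>[0,0,0] h~>[0,0] k~>[0,0,0]
⟦path⟧: ⟨0 0; 1 0; 0 0⟩

Answer: ⟨0 0; 1 0; 0 0⟩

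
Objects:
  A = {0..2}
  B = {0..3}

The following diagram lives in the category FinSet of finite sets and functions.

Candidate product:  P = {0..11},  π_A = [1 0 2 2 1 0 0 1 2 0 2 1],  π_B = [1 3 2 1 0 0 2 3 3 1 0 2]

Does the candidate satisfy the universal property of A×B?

|A|·|B| = 3·4 = 12;  |P| = 12
Check the pairing map k ↦ (π_A(k), π_B(k)):
  0 : (1,1)
  1 : (0,3)
  2 : (2,2)
  3 : (2,1)
  4 : (1,0)
  5 : (0,0)
  6 : (0,2)
  7 : (1,3)
  8 : (2,3)
  9 : (0,1)
  10 : (2,0)
  11 : (1,2)
distinct pairs in image: 12 / 12 needed
  → bijection onto A×B; projections well-typed.

Answer: VALID PRODUCT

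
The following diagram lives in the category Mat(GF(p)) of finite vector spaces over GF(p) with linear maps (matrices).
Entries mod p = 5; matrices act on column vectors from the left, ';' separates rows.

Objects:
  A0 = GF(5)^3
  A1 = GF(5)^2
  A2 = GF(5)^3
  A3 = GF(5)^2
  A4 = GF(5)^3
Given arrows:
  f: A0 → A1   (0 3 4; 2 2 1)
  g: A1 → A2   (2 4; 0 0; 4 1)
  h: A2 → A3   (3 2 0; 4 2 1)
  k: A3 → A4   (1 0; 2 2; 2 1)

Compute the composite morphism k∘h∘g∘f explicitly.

Answer: (4 2 1; 1 4 2; 2 4 2)

Derivation:
  e0=(1,0,0) f→(0,2) g→(3,0,2) h→(4,4) k→(4,1,2)
  e1=(0,1,0) f→(3,2) g→(4,0,4) h→(2,0) k→(2,4,4)
  e2=(0,0,1) f→(4,1) g→(2,0,2) h→(1,0) k→(1,2,2)
result: (4 2 1; 1 4 2; 2 4 2)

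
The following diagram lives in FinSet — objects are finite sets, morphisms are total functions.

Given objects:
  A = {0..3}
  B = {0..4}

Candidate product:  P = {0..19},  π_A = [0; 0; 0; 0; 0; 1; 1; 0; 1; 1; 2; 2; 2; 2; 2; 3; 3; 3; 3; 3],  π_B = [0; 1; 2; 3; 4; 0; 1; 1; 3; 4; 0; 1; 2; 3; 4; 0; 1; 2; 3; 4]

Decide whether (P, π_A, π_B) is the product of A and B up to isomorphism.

Answer: NOT A VALID PRODUCT — duplicate pair at indices 1,7

Trace:
|A|·|B| = 4·5 = 20;  |P| = 20
Check the pairing map k ↦ (π_A(k), π_B(k)):
  0 : (0,0)
  1 : (0,1)
  2 : (0,2)
  3 : (0,3)
  4 : (0,4)
  5 : (1,0)
  6 : (1,1)
  7 : (0,1)  ✗ repeats pair of k=1
  8 : (1,3)
  9 : (1,4)
  10 : (2,0)
  11 : (2,1)
  12 : (2,2)
  13 : (2,3)
  14 : (2,4)
  15 : (3,0)
  16 : (3,1)
  17 : (3,2)
  18 : (3,3)
  19 : (3,4)
distinct pairs in image: 19 / 20 needed
  → (0,1) hit at k=1 and k=7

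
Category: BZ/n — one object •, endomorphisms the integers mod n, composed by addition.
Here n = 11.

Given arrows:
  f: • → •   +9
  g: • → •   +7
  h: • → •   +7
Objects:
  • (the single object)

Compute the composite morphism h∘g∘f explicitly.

Answer: +1

Work:
  0 +9≡9 +7≡5 +7≡1  (mod 11)
result: +1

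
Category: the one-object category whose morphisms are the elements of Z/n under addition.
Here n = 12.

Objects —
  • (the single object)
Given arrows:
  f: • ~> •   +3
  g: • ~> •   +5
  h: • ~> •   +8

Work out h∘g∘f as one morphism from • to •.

  0 +3≡3 +5≡8 +8≡4  (mod 12)
result: +4

Answer: +4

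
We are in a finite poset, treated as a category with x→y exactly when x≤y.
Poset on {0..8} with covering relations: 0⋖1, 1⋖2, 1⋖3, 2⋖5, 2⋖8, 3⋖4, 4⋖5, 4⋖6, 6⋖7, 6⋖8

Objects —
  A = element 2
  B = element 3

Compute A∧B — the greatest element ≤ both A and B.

Answer: A∧B = 1

Derivation:
Lower bounds of A=2 and B=3: {0,1}
  0 <= 1
  1 <= 1
glb = 1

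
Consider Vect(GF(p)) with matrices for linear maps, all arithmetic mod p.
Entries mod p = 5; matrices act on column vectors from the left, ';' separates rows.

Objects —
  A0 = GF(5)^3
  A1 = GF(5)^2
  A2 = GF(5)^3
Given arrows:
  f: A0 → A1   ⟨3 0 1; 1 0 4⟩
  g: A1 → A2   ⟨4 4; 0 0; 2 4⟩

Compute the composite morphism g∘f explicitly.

Answer: ⟨1 0 0; 0 0 0; 0 0 3⟩

Derivation:
  e0=[1,0,0] f→[3,1] g→[1,0,0]
  e1=[0,1,0] f→[0,0] g→[0,0,0]
  e2=[0,0,1] f→[1,4] g→[0,0,3]
composite: ⟨1 0 0; 0 0 0; 0 0 3⟩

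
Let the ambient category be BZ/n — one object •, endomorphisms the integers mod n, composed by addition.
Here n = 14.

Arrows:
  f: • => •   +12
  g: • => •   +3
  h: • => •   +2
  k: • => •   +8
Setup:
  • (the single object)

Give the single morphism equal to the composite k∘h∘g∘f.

Answer: +11

Trace:
  0 +12≡12 +3≡1 +2≡3 +8≡11  (mod 14)
result: +11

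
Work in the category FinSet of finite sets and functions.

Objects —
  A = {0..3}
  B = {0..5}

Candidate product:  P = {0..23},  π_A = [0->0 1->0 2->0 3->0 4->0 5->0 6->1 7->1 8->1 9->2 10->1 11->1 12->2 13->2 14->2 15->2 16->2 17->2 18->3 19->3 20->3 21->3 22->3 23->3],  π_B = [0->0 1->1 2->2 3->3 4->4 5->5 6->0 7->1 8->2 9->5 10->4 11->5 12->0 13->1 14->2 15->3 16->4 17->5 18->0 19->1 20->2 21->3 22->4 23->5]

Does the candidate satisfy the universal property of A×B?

Answer: NOT A VALID PRODUCT — duplicate pair at indices 17,9

Work:
|A|·|B| = 4·6 = 24;  |P| = 24
Check the pairing map k ↦ (π_A(k), π_B(k)):
  0 -> (0,0)
  1 -> (0,1)
  2 -> (0,2)
  3 -> (0,3)
  4 -> (0,4)
  5 -> (0,5)
  6 -> (1,0)
  7 -> (1,1)
  8 -> (1,2)
  9 -> (2,5)
  10 -> (1,4)
  11 -> (1,5)
  12 -> (2,0)
  13 -> (2,1)
  14 -> (2,2)
  15 -> (2,3)
  16 -> (2,4)
  17 -> (2,5)  ✗ repeats pair of k=9
  18 -> (3,0)
  19 -> (3,1)
  20 -> (3,2)
  21 -> (3,3)
  22 -> (3,4)
  23 -> (3,5)
distinct pairs in image: 23 / 24 needed
  → (2,5) hit at k=9 and k=17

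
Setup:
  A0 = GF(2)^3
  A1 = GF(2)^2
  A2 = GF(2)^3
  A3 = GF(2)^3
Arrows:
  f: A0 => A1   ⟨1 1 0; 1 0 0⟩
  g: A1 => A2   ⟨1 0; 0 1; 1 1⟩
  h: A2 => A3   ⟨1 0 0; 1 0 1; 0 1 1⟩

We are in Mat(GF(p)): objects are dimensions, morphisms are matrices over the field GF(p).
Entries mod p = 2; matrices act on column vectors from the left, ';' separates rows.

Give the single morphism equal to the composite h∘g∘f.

  e0=(1,0,0) f=>(1,1) g=>(1,1,0) h=>(1,1,1)
  e1=(0,1,0) f=>(1,0) g=>(1,0,1) h=>(1,0,1)
  e2=(0,0,1) f=>(0,0) g=>(0,0,0) h=>(0,0,0)
composite: ⟨1 1 0; 1 0 0; 1 1 0⟩

Answer: ⟨1 1 0; 1 0 0; 1 1 0⟩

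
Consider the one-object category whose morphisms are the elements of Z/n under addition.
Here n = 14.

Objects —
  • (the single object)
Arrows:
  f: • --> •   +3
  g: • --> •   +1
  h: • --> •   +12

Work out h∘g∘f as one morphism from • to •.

  0 +3≡3 +1≡4 +12≡2  (mod 14)
composite: +2

Answer: +2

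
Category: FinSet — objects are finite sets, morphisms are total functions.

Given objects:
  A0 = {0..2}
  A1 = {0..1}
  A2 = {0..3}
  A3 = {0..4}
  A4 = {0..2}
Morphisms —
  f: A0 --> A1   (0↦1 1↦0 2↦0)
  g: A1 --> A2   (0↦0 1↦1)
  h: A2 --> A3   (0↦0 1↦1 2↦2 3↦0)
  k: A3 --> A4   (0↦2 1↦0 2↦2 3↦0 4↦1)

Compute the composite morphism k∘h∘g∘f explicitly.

  0 f-->1 g-->1 h-->1 k-->0
  1 f-->0 g-->0 h-->0 k-->2
  2 f-->0 g-->0 h-->0 k-->2
⟦path⟧: (0↦0 1↦2 2↦2)

Answer: (0↦0 1↦2 2↦2)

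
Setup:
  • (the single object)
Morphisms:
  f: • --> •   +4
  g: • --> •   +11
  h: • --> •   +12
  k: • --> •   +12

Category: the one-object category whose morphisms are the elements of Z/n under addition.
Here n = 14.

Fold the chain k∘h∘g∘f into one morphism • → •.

Answer: +11

Work:
  0 +4≡4 +11≡1 +12≡13 +12≡11  (mod 14)
composite: +11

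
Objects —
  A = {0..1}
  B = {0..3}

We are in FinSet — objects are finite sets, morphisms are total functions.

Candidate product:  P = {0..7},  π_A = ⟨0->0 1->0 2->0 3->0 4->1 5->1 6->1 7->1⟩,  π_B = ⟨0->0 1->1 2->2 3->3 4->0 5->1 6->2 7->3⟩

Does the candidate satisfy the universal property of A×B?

Answer: VALID PRODUCT

Trace:
|A|·|B| = 2·4 = 8;  |P| = 8
Check the pairing map k ↦ (π_A(k), π_B(k)):
  0 -> (0,0)
  1 -> (0,1)
  2 -> (0,2)
  3 -> (0,3)
  4 -> (1,0)
  5 -> (1,1)
  6 -> (1,2)
  7 -> (1,3)
distinct pairs in image: 8 / 8 needed
  → bijection onto A×B; projections well-typed.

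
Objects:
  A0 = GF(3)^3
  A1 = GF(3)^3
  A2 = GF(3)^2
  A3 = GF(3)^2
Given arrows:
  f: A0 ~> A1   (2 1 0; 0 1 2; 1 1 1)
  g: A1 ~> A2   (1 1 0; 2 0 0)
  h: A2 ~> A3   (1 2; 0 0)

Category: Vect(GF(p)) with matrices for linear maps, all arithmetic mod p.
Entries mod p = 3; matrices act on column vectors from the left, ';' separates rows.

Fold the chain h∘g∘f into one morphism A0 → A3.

Answer: (1 0 2; 0 0 0)

Derivation:
  e0=[1,0,0] f~>[2,0,1] g~>[2,1] h~>[1,0]
  e1=[0,1,0] f~>[1,1,1] g~>[2,2] h~>[0,0]
  e2=[0,0,1] f~>[0,2,1] g~>[2,0] h~>[2,0]
composite: (1 0 2; 0 0 0)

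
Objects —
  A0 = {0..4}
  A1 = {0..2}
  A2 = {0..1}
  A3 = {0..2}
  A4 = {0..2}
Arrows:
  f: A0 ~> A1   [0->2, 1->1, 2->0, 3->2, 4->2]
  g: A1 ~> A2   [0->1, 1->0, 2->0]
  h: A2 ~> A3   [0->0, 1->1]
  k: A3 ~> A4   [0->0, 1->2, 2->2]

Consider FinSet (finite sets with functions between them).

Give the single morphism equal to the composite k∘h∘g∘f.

Answer: [0->0, 1->0, 2->2, 3->0, 4->0]

Derivation:
  0 f~>2 g~>0 h~>0 k~>0
  1 f~>1 g~>0 h~>0 k~>0
  2 f~>0 g~>1 h~>1 k~>2
  3 f~>2 g~>0 h~>0 k~>0
  4 f~>2 g~>0 h~>0 k~>0
result: [0->0, 1->0, 2->2, 3->0, 4->0]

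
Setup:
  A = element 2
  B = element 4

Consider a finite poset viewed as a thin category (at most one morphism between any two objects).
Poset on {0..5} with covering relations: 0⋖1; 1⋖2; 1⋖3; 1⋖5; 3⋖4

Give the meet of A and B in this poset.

Lower bounds of A=2 and B=4: {0,1}
  0 ≤ 1
  1 ≤ 1
glb = 1

Answer: A∧B = 1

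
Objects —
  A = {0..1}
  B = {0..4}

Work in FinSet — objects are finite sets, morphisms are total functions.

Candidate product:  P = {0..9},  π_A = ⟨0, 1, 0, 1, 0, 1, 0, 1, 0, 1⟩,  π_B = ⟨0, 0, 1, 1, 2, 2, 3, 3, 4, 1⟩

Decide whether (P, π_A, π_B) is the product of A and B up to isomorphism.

|A|·|B| = 2·5 = 10;  |P| = 10
Check the pairing map k ↦ (π_A(k), π_B(k)):
  0 ↦ (0,0)
  1 ↦ (1,0)
  2 ↦ (0,1)
  3 ↦ (1,1)
  4 ↦ (0,2)
  5 ↦ (1,2)
  6 ↦ (0,3)
  7 ↦ (1,3)
  8 ↦ (0,4)
  9 ↦ (1,1)  ✗ repeats pair of k=3
distinct pairs in image: 9 / 10 needed
  → (1,1) hit at k=3 and k=9

Answer: NOT A VALID PRODUCT — duplicate pair at indices 3,9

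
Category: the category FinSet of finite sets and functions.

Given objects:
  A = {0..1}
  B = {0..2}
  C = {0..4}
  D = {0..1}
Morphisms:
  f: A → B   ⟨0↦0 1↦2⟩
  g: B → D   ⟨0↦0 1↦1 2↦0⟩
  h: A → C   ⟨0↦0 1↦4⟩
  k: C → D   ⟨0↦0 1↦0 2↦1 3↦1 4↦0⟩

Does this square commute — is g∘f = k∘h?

Along f;g (path 1):
  0 f→0 g→0
  1 f→2 g→0
  ⟦path⟧₁ = ⟨0↦0 1↦0⟩
Along h;k (path 2):
  0 h→0 k→0
  1 h→4 k→0
  ⟦path⟧₂ = ⟨0↦0 1↦0⟩
Equal? YES — commutes

Answer: COMMUTES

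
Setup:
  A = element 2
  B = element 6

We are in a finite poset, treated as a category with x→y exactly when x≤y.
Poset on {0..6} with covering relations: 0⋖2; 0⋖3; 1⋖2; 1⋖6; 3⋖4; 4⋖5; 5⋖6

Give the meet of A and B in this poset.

Lower bounds of A=2 and B=6: {0,1}
  maximal lower bounds 0 and 1 are incomparable: neither 0<=1 nor 1<=0
→ no greatest lower bound exists

Answer: NO MEET EXISTS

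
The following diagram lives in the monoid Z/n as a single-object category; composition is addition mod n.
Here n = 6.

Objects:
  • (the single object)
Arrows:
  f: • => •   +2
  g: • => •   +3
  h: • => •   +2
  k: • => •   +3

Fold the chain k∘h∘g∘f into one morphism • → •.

  0 +2≡2 +3≡5 +2≡1 +3≡4  (mod 6)
⟦path⟧: +4

Answer: +4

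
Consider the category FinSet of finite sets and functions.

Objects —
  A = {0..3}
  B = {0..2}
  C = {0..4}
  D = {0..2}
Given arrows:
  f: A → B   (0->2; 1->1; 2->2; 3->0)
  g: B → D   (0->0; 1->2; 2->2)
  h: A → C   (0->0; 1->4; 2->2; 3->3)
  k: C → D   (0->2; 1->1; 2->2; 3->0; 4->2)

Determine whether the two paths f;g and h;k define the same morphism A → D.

Path 1 = f;g:
  0 f→2 g→2
  1 f→1 g→2
  2 f→2 g→2
  3 f→0 g→0
  composite₁ = (0->2; 1->2; 2->2; 3->0)
Path 2 = h;k:
  0 h→0 k→2
  1 h→4 k→2
  2 h→2 k→2
  3 h→3 k→0
  composite₂ = (0->2; 1->2; 2->2; 3->0)
Equal? YES — commutes

Answer: COMMUTES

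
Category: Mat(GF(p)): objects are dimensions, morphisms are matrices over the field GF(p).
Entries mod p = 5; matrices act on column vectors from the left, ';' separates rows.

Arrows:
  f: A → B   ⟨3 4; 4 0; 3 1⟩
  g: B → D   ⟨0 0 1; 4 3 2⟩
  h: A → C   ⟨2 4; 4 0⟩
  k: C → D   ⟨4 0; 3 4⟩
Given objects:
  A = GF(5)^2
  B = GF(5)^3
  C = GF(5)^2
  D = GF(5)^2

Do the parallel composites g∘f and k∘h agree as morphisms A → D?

Answer: DOES NOT COMMUTE

Derivation:
Along f;g (path 1):
  e0=(1,0) f→(3,4,3) g→(3,0)
  e1=(0,1) f→(4,0,1) g→(1,3)
  result₁ = ⟨3 1; 0 3⟩
Along h;k (path 2):
  e0=(1,0) h→(2,4) k→(3,2)
  e1=(0,1) h→(4,0) k→(1,2)
  result₂ = ⟨3 1; 2 2⟩
Equal? distinct morphisms ✗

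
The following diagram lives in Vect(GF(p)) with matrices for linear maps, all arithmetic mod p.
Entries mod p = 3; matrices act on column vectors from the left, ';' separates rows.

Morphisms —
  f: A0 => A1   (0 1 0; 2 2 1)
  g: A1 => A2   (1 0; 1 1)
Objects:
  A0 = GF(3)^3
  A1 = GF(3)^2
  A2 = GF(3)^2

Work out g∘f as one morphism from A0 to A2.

  e0=(1,0,0) f=>(0,2) g=>(0,2)
  e1=(0,1,0) f=>(1,2) g=>(1,0)
  e2=(0,0,1) f=>(0,1) g=>(0,1)
composite: (0 1 0; 2 0 1)

Answer: (0 1 0; 2 0 1)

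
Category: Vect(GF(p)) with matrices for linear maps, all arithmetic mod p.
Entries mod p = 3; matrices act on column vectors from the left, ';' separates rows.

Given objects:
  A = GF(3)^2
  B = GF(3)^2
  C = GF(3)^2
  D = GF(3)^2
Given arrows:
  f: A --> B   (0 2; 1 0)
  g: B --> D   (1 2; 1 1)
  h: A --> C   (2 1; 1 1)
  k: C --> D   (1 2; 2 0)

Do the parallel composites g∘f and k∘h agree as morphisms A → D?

1) trace f;g:
  e0=(1,0) f-->(0,1) g-->(2,1)
  e1=(0,1) f-->(2,0) g-->(2,2)
  result₁ = (2 2; 1 2)
2) trace h;k:
  e0=(1,0) h-->(2,1) k-->(1,1)
  e1=(0,1) h-->(1,1) k-->(0,2)
  result₂ = (1 0; 1 2)
Equal? distinct morphisms ✗

Answer: DOES NOT COMMUTE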